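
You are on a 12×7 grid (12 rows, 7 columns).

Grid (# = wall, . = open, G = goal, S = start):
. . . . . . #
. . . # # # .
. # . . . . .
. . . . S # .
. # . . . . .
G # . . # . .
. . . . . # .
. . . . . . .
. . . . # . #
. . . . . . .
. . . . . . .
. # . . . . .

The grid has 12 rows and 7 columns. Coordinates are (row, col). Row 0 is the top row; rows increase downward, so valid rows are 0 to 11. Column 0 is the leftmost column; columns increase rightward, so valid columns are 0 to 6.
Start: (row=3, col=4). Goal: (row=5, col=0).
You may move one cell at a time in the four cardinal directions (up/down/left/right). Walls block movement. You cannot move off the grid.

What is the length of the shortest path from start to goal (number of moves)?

BFS from (row=3, col=4) until reaching (row=5, col=0):
  Distance 0: (row=3, col=4)
  Distance 1: (row=2, col=4), (row=3, col=3), (row=4, col=4)
  Distance 2: (row=2, col=3), (row=2, col=5), (row=3, col=2), (row=4, col=3), (row=4, col=5)
  Distance 3: (row=2, col=2), (row=2, col=6), (row=3, col=1), (row=4, col=2), (row=4, col=6), (row=5, col=3), (row=5, col=5)
  Distance 4: (row=1, col=2), (row=1, col=6), (row=3, col=0), (row=3, col=6), (row=5, col=2), (row=5, col=6), (row=6, col=3)
  Distance 5: (row=0, col=2), (row=1, col=1), (row=2, col=0), (row=4, col=0), (row=6, col=2), (row=6, col=4), (row=6, col=6), (row=7, col=3)
  Distance 6: (row=0, col=1), (row=0, col=3), (row=1, col=0), (row=5, col=0), (row=6, col=1), (row=7, col=2), (row=7, col=4), (row=7, col=6), (row=8, col=3)  <- goal reached here
One shortest path (6 moves): (row=3, col=4) -> (row=3, col=3) -> (row=3, col=2) -> (row=3, col=1) -> (row=3, col=0) -> (row=4, col=0) -> (row=5, col=0)

Answer: Shortest path length: 6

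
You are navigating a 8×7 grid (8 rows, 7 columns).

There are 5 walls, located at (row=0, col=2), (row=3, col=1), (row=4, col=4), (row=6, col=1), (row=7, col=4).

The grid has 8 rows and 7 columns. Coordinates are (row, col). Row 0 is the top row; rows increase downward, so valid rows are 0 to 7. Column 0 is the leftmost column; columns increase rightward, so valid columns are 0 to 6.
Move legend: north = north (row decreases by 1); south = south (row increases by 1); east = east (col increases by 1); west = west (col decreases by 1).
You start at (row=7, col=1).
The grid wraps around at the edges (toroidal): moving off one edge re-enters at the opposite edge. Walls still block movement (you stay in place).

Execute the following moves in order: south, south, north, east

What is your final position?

Answer: Final position: (row=0, col=1)

Derivation:
Start: (row=7, col=1)
  south (south): (row=7, col=1) -> (row=0, col=1)
  south (south): (row=0, col=1) -> (row=1, col=1)
  north (north): (row=1, col=1) -> (row=0, col=1)
  east (east): blocked, stay at (row=0, col=1)
Final: (row=0, col=1)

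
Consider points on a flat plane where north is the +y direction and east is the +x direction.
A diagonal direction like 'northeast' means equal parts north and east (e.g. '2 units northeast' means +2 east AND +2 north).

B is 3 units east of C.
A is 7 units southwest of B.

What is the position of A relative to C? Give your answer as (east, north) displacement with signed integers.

Answer: A is at (east=-4, north=-7) relative to C.

Derivation:
Place C at the origin (east=0, north=0).
  B is 3 units east of C: delta (east=+3, north=+0); B at (east=3, north=0).
  A is 7 units southwest of B: delta (east=-7, north=-7); A at (east=-4, north=-7).
Therefore A relative to C: (east=-4, north=-7).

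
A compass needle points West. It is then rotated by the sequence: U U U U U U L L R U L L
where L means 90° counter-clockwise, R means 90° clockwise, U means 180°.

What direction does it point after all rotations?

Answer: Final heading: South

Derivation:
Start: West
  U (U-turn (180°)) -> East
  U (U-turn (180°)) -> West
  U (U-turn (180°)) -> East
  U (U-turn (180°)) -> West
  U (U-turn (180°)) -> East
  U (U-turn (180°)) -> West
  L (left (90° counter-clockwise)) -> South
  L (left (90° counter-clockwise)) -> East
  R (right (90° clockwise)) -> South
  U (U-turn (180°)) -> North
  L (left (90° counter-clockwise)) -> West
  L (left (90° counter-clockwise)) -> South
Final: South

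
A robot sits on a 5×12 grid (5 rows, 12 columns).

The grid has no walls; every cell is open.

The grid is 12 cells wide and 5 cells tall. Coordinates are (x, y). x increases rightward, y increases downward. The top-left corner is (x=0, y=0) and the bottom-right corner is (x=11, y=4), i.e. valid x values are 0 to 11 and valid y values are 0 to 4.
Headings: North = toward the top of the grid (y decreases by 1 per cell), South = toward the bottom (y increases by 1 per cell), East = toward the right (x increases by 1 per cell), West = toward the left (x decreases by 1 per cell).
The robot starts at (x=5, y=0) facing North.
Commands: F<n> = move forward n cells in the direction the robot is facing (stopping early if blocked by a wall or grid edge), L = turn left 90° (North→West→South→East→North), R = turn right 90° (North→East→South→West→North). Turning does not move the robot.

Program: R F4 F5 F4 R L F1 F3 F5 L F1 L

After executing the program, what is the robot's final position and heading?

Start: (x=5, y=0), facing North
  R: turn right, now facing East
  F4: move forward 4, now at (x=9, y=0)
  F5: move forward 2/5 (blocked), now at (x=11, y=0)
  F4: move forward 0/4 (blocked), now at (x=11, y=0)
  R: turn right, now facing South
  L: turn left, now facing East
  F1: move forward 0/1 (blocked), now at (x=11, y=0)
  F3: move forward 0/3 (blocked), now at (x=11, y=0)
  F5: move forward 0/5 (blocked), now at (x=11, y=0)
  L: turn left, now facing North
  F1: move forward 0/1 (blocked), now at (x=11, y=0)
  L: turn left, now facing West
Final: (x=11, y=0), facing West

Answer: Final position: (x=11, y=0), facing West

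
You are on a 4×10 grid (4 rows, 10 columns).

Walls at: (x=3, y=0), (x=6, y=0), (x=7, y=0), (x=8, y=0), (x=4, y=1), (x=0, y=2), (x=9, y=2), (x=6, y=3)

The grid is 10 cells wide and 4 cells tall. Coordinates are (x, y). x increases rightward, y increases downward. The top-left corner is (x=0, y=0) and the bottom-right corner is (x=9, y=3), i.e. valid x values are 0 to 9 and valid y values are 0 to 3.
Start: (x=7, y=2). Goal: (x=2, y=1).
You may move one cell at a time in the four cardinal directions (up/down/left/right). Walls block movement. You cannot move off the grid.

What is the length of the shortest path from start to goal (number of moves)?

BFS from (x=7, y=2) until reaching (x=2, y=1):
  Distance 0: (x=7, y=2)
  Distance 1: (x=7, y=1), (x=6, y=2), (x=8, y=2), (x=7, y=3)
  Distance 2: (x=6, y=1), (x=8, y=1), (x=5, y=2), (x=8, y=3)
  Distance 3: (x=5, y=1), (x=9, y=1), (x=4, y=2), (x=5, y=3), (x=9, y=3)
  Distance 4: (x=5, y=0), (x=9, y=0), (x=3, y=2), (x=4, y=3)
  Distance 5: (x=4, y=0), (x=3, y=1), (x=2, y=2), (x=3, y=3)
  Distance 6: (x=2, y=1), (x=1, y=2), (x=2, y=3)  <- goal reached here
One shortest path (6 moves): (x=7, y=2) -> (x=6, y=2) -> (x=5, y=2) -> (x=4, y=2) -> (x=3, y=2) -> (x=2, y=2) -> (x=2, y=1)

Answer: Shortest path length: 6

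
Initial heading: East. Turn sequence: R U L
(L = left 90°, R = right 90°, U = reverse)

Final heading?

Answer: Final heading: West

Derivation:
Start: East
  R (right (90° clockwise)) -> South
  U (U-turn (180°)) -> North
  L (left (90° counter-clockwise)) -> West
Final: West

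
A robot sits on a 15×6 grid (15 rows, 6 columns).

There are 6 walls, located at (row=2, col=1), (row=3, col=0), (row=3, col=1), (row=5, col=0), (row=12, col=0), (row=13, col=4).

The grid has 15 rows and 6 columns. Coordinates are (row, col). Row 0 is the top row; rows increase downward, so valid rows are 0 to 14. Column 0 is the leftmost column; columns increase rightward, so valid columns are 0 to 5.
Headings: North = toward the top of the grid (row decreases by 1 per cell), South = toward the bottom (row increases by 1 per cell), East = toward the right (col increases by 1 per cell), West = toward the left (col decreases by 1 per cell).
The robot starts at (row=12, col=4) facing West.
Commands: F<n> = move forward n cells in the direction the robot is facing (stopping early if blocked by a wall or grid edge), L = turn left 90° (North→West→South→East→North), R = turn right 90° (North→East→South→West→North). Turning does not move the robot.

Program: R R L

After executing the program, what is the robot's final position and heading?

Answer: Final position: (row=12, col=4), facing North

Derivation:
Start: (row=12, col=4), facing West
  R: turn right, now facing North
  R: turn right, now facing East
  L: turn left, now facing North
Final: (row=12, col=4), facing North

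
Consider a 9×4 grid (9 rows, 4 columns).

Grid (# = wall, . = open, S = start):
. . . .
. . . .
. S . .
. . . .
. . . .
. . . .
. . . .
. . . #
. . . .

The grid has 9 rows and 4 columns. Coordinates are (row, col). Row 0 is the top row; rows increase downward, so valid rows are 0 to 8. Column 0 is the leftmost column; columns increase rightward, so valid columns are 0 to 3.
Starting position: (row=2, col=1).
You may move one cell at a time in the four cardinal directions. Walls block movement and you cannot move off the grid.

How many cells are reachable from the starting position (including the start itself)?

BFS flood-fill from (row=2, col=1):
  Distance 0: (row=2, col=1)
  Distance 1: (row=1, col=1), (row=2, col=0), (row=2, col=2), (row=3, col=1)
  Distance 2: (row=0, col=1), (row=1, col=0), (row=1, col=2), (row=2, col=3), (row=3, col=0), (row=3, col=2), (row=4, col=1)
  Distance 3: (row=0, col=0), (row=0, col=2), (row=1, col=3), (row=3, col=3), (row=4, col=0), (row=4, col=2), (row=5, col=1)
  Distance 4: (row=0, col=3), (row=4, col=3), (row=5, col=0), (row=5, col=2), (row=6, col=1)
  Distance 5: (row=5, col=3), (row=6, col=0), (row=6, col=2), (row=7, col=1)
  Distance 6: (row=6, col=3), (row=7, col=0), (row=7, col=2), (row=8, col=1)
  Distance 7: (row=8, col=0), (row=8, col=2)
  Distance 8: (row=8, col=3)
Total reachable: 35 (grid has 35 open cells total)

Answer: Reachable cells: 35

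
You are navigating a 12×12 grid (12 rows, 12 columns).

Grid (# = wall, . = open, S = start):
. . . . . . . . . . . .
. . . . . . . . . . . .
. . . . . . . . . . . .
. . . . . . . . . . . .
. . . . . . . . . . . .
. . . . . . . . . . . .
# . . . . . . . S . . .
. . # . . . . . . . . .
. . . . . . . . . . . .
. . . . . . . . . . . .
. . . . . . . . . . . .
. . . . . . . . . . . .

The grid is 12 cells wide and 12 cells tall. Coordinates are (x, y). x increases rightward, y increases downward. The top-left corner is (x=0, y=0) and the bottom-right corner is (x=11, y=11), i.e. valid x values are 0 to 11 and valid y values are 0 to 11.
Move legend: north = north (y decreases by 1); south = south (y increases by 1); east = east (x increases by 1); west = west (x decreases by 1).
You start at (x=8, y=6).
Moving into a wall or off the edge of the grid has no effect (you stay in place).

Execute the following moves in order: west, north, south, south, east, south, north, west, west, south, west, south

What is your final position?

Start: (x=8, y=6)
  west (west): (x=8, y=6) -> (x=7, y=6)
  north (north): (x=7, y=6) -> (x=7, y=5)
  south (south): (x=7, y=5) -> (x=7, y=6)
  south (south): (x=7, y=6) -> (x=7, y=7)
  east (east): (x=7, y=7) -> (x=8, y=7)
  south (south): (x=8, y=7) -> (x=8, y=8)
  north (north): (x=8, y=8) -> (x=8, y=7)
  west (west): (x=8, y=7) -> (x=7, y=7)
  west (west): (x=7, y=7) -> (x=6, y=7)
  south (south): (x=6, y=7) -> (x=6, y=8)
  west (west): (x=6, y=8) -> (x=5, y=8)
  south (south): (x=5, y=8) -> (x=5, y=9)
Final: (x=5, y=9)

Answer: Final position: (x=5, y=9)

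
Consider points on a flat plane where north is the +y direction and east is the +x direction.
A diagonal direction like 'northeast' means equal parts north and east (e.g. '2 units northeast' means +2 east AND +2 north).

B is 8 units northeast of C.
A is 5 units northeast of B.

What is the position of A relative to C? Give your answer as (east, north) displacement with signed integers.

Answer: A is at (east=13, north=13) relative to C.

Derivation:
Place C at the origin (east=0, north=0).
  B is 8 units northeast of C: delta (east=+8, north=+8); B at (east=8, north=8).
  A is 5 units northeast of B: delta (east=+5, north=+5); A at (east=13, north=13).
Therefore A relative to C: (east=13, north=13).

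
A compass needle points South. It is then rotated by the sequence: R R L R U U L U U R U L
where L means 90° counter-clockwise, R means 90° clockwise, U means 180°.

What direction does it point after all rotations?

Start: South
  R (right (90° clockwise)) -> West
  R (right (90° clockwise)) -> North
  L (left (90° counter-clockwise)) -> West
  R (right (90° clockwise)) -> North
  U (U-turn (180°)) -> South
  U (U-turn (180°)) -> North
  L (left (90° counter-clockwise)) -> West
  U (U-turn (180°)) -> East
  U (U-turn (180°)) -> West
  R (right (90° clockwise)) -> North
  U (U-turn (180°)) -> South
  L (left (90° counter-clockwise)) -> East
Final: East

Answer: Final heading: East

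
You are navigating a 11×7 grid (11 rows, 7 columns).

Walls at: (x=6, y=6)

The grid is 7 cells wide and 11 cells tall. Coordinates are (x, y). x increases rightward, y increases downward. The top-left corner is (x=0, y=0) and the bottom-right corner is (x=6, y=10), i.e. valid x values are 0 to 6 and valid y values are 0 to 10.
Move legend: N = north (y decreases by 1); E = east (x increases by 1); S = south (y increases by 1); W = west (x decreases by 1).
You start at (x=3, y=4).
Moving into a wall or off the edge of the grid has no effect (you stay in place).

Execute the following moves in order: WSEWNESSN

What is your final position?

Answer: Final position: (x=3, y=5)

Derivation:
Start: (x=3, y=4)
  W (west): (x=3, y=4) -> (x=2, y=4)
  S (south): (x=2, y=4) -> (x=2, y=5)
  E (east): (x=2, y=5) -> (x=3, y=5)
  W (west): (x=3, y=5) -> (x=2, y=5)
  N (north): (x=2, y=5) -> (x=2, y=4)
  E (east): (x=2, y=4) -> (x=3, y=4)
  S (south): (x=3, y=4) -> (x=3, y=5)
  S (south): (x=3, y=5) -> (x=3, y=6)
  N (north): (x=3, y=6) -> (x=3, y=5)
Final: (x=3, y=5)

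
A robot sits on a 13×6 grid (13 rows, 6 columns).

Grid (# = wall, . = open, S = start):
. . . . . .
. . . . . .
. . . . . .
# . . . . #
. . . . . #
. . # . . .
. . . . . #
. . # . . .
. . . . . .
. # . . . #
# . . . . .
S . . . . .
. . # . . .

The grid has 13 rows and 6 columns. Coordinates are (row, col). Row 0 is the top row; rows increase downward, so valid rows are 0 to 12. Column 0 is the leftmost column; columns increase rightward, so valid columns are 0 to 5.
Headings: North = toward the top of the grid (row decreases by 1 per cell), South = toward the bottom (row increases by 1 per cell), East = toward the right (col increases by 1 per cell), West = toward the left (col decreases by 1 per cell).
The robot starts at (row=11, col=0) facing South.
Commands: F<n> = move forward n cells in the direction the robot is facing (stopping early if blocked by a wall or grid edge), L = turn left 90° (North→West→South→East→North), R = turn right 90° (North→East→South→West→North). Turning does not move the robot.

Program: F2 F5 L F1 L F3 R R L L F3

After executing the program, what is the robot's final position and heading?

Start: (row=11, col=0), facing South
  F2: move forward 1/2 (blocked), now at (row=12, col=0)
  F5: move forward 0/5 (blocked), now at (row=12, col=0)
  L: turn left, now facing East
  F1: move forward 1, now at (row=12, col=1)
  L: turn left, now facing North
  F3: move forward 2/3 (blocked), now at (row=10, col=1)
  R: turn right, now facing East
  R: turn right, now facing South
  L: turn left, now facing East
  L: turn left, now facing North
  F3: move forward 0/3 (blocked), now at (row=10, col=1)
Final: (row=10, col=1), facing North

Answer: Final position: (row=10, col=1), facing North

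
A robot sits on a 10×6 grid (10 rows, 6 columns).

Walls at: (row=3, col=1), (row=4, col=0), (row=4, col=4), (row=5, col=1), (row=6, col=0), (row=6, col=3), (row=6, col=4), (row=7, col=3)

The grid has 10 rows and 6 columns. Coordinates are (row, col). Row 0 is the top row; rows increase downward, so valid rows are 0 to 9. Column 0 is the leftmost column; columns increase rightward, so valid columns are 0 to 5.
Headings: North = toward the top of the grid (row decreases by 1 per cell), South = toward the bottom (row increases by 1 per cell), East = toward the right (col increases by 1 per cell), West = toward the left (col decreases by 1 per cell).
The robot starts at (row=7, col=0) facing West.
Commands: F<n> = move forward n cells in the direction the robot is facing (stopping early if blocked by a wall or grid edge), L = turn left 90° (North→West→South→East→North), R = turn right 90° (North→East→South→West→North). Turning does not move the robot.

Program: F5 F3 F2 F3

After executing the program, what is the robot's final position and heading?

Start: (row=7, col=0), facing West
  F5: move forward 0/5 (blocked), now at (row=7, col=0)
  F3: move forward 0/3 (blocked), now at (row=7, col=0)
  F2: move forward 0/2 (blocked), now at (row=7, col=0)
  F3: move forward 0/3 (blocked), now at (row=7, col=0)
Final: (row=7, col=0), facing West

Answer: Final position: (row=7, col=0), facing West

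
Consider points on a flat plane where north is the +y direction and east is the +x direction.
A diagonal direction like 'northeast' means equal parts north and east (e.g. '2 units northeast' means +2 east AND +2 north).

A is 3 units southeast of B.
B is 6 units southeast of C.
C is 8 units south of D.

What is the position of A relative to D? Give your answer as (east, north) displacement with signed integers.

Answer: A is at (east=9, north=-17) relative to D.

Derivation:
Place D at the origin (east=0, north=0).
  C is 8 units south of D: delta (east=+0, north=-8); C at (east=0, north=-8).
  B is 6 units southeast of C: delta (east=+6, north=-6); B at (east=6, north=-14).
  A is 3 units southeast of B: delta (east=+3, north=-3); A at (east=9, north=-17).
Therefore A relative to D: (east=9, north=-17).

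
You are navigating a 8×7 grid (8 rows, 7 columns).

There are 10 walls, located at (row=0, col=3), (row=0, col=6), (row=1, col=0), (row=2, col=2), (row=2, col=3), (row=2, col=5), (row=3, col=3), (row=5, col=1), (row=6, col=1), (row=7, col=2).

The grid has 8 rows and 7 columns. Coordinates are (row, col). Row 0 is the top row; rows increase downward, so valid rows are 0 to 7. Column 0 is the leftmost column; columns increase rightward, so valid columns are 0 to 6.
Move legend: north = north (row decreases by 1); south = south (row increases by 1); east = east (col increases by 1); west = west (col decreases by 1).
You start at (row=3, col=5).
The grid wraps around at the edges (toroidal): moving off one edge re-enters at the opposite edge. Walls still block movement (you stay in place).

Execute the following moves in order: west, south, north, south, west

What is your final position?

Answer: Final position: (row=4, col=3)

Derivation:
Start: (row=3, col=5)
  west (west): (row=3, col=5) -> (row=3, col=4)
  south (south): (row=3, col=4) -> (row=4, col=4)
  north (north): (row=4, col=4) -> (row=3, col=4)
  south (south): (row=3, col=4) -> (row=4, col=4)
  west (west): (row=4, col=4) -> (row=4, col=3)
Final: (row=4, col=3)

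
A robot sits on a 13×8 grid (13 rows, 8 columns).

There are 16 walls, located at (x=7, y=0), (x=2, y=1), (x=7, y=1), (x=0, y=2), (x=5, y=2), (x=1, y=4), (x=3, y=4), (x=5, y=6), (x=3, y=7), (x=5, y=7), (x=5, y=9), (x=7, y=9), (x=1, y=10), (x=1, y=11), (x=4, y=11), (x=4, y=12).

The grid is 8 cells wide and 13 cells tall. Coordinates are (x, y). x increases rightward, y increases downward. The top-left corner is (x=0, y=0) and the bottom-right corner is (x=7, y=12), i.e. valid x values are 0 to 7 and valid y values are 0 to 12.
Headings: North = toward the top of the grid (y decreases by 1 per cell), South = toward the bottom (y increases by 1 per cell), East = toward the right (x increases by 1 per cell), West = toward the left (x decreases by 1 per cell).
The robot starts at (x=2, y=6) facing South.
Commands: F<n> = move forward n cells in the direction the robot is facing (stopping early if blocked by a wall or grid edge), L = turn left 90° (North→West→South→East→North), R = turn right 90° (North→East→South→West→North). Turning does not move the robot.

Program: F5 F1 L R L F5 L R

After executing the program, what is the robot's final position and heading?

Start: (x=2, y=6), facing South
  F5: move forward 5, now at (x=2, y=11)
  F1: move forward 1, now at (x=2, y=12)
  L: turn left, now facing East
  R: turn right, now facing South
  L: turn left, now facing East
  F5: move forward 1/5 (blocked), now at (x=3, y=12)
  L: turn left, now facing North
  R: turn right, now facing East
Final: (x=3, y=12), facing East

Answer: Final position: (x=3, y=12), facing East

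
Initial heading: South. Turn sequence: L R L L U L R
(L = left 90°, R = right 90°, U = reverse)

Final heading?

Start: South
  L (left (90° counter-clockwise)) -> East
  R (right (90° clockwise)) -> South
  L (left (90° counter-clockwise)) -> East
  L (left (90° counter-clockwise)) -> North
  U (U-turn (180°)) -> South
  L (left (90° counter-clockwise)) -> East
  R (right (90° clockwise)) -> South
Final: South

Answer: Final heading: South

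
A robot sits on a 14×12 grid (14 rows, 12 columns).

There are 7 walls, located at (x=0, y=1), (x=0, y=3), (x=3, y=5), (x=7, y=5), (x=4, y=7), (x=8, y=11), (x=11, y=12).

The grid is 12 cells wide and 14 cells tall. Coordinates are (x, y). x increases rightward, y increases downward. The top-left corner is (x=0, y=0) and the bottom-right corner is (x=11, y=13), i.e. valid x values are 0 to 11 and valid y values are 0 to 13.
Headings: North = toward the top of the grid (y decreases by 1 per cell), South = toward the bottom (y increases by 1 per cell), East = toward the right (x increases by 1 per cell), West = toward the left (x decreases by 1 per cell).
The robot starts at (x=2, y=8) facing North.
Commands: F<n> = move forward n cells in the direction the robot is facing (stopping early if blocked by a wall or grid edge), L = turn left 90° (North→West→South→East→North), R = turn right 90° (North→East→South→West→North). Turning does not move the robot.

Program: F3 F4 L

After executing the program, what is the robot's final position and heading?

Start: (x=2, y=8), facing North
  F3: move forward 3, now at (x=2, y=5)
  F4: move forward 4, now at (x=2, y=1)
  L: turn left, now facing West
Final: (x=2, y=1), facing West

Answer: Final position: (x=2, y=1), facing West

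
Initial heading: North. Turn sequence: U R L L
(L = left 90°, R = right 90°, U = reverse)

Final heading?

Answer: Final heading: East

Derivation:
Start: North
  U (U-turn (180°)) -> South
  R (right (90° clockwise)) -> West
  L (left (90° counter-clockwise)) -> South
  L (left (90° counter-clockwise)) -> East
Final: East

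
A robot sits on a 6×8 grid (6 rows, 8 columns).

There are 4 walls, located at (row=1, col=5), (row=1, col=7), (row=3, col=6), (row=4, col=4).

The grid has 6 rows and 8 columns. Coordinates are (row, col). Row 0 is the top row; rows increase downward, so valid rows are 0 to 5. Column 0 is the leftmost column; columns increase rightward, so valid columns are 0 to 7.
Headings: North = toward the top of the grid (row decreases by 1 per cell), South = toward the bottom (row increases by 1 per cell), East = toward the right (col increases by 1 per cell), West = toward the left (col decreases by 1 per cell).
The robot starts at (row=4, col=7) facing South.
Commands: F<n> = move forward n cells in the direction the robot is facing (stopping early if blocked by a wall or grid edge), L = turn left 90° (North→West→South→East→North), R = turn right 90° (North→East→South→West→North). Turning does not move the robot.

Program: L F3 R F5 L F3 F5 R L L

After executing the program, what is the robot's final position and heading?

Start: (row=4, col=7), facing South
  L: turn left, now facing East
  F3: move forward 0/3 (blocked), now at (row=4, col=7)
  R: turn right, now facing South
  F5: move forward 1/5 (blocked), now at (row=5, col=7)
  L: turn left, now facing East
  F3: move forward 0/3 (blocked), now at (row=5, col=7)
  F5: move forward 0/5 (blocked), now at (row=5, col=7)
  R: turn right, now facing South
  L: turn left, now facing East
  L: turn left, now facing North
Final: (row=5, col=7), facing North

Answer: Final position: (row=5, col=7), facing North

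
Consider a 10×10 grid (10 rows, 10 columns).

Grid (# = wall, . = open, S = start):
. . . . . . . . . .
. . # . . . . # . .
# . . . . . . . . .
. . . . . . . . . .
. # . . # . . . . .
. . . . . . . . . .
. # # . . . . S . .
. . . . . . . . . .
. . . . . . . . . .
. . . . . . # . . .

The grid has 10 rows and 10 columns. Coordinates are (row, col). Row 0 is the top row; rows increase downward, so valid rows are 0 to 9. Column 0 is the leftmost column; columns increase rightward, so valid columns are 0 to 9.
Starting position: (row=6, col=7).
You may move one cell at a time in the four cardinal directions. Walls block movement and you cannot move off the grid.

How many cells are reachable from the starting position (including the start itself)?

BFS flood-fill from (row=6, col=7):
  Distance 0: (row=6, col=7)
  Distance 1: (row=5, col=7), (row=6, col=6), (row=6, col=8), (row=7, col=7)
  Distance 2: (row=4, col=7), (row=5, col=6), (row=5, col=8), (row=6, col=5), (row=6, col=9), (row=7, col=6), (row=7, col=8), (row=8, col=7)
  Distance 3: (row=3, col=7), (row=4, col=6), (row=4, col=8), (row=5, col=5), (row=5, col=9), (row=6, col=4), (row=7, col=5), (row=7, col=9), (row=8, col=6), (row=8, col=8), (row=9, col=7)
  Distance 4: (row=2, col=7), (row=3, col=6), (row=3, col=8), (row=4, col=5), (row=4, col=9), (row=5, col=4), (row=6, col=3), (row=7, col=4), (row=8, col=5), (row=8, col=9), (row=9, col=8)
  Distance 5: (row=2, col=6), (row=2, col=8), (row=3, col=5), (row=3, col=9), (row=5, col=3), (row=7, col=3), (row=8, col=4), (row=9, col=5), (row=9, col=9)
  Distance 6: (row=1, col=6), (row=1, col=8), (row=2, col=5), (row=2, col=9), (row=3, col=4), (row=4, col=3), (row=5, col=2), (row=7, col=2), (row=8, col=3), (row=9, col=4)
  Distance 7: (row=0, col=6), (row=0, col=8), (row=1, col=5), (row=1, col=9), (row=2, col=4), (row=3, col=3), (row=4, col=2), (row=5, col=1), (row=7, col=1), (row=8, col=2), (row=9, col=3)
  Distance 8: (row=0, col=5), (row=0, col=7), (row=0, col=9), (row=1, col=4), (row=2, col=3), (row=3, col=2), (row=5, col=0), (row=7, col=0), (row=8, col=1), (row=9, col=2)
  Distance 9: (row=0, col=4), (row=1, col=3), (row=2, col=2), (row=3, col=1), (row=4, col=0), (row=6, col=0), (row=8, col=0), (row=9, col=1)
  Distance 10: (row=0, col=3), (row=2, col=1), (row=3, col=0), (row=9, col=0)
  Distance 11: (row=0, col=2), (row=1, col=1)
  Distance 12: (row=0, col=1), (row=1, col=0)
  Distance 13: (row=0, col=0)
Total reachable: 92 (grid has 92 open cells total)

Answer: Reachable cells: 92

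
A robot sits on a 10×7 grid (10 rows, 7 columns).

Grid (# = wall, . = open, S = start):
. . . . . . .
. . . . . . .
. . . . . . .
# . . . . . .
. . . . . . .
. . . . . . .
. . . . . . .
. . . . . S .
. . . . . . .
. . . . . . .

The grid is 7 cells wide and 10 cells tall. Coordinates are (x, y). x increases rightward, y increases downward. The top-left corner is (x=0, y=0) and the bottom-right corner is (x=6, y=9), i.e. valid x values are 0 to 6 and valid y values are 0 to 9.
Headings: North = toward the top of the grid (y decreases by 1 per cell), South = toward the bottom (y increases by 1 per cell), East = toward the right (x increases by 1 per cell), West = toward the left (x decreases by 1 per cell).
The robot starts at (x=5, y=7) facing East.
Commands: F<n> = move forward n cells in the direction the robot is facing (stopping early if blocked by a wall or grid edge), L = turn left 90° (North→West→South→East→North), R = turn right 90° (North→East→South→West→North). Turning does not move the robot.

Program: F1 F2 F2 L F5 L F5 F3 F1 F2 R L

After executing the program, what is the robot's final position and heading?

Answer: Final position: (x=0, y=2), facing West

Derivation:
Start: (x=5, y=7), facing East
  F1: move forward 1, now at (x=6, y=7)
  F2: move forward 0/2 (blocked), now at (x=6, y=7)
  F2: move forward 0/2 (blocked), now at (x=6, y=7)
  L: turn left, now facing North
  F5: move forward 5, now at (x=6, y=2)
  L: turn left, now facing West
  F5: move forward 5, now at (x=1, y=2)
  F3: move forward 1/3 (blocked), now at (x=0, y=2)
  F1: move forward 0/1 (blocked), now at (x=0, y=2)
  F2: move forward 0/2 (blocked), now at (x=0, y=2)
  R: turn right, now facing North
  L: turn left, now facing West
Final: (x=0, y=2), facing West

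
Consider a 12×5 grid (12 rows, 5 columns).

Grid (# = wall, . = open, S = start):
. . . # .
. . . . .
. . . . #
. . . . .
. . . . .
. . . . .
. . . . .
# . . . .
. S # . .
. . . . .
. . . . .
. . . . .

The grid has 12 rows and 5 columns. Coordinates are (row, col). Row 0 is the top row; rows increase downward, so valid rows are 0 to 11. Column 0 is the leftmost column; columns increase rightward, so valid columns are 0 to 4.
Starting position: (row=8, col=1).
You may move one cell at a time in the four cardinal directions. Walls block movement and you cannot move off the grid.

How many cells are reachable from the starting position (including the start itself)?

BFS flood-fill from (row=8, col=1):
  Distance 0: (row=8, col=1)
  Distance 1: (row=7, col=1), (row=8, col=0), (row=9, col=1)
  Distance 2: (row=6, col=1), (row=7, col=2), (row=9, col=0), (row=9, col=2), (row=10, col=1)
  Distance 3: (row=5, col=1), (row=6, col=0), (row=6, col=2), (row=7, col=3), (row=9, col=3), (row=10, col=0), (row=10, col=2), (row=11, col=1)
  Distance 4: (row=4, col=1), (row=5, col=0), (row=5, col=2), (row=6, col=3), (row=7, col=4), (row=8, col=3), (row=9, col=4), (row=10, col=3), (row=11, col=0), (row=11, col=2)
  Distance 5: (row=3, col=1), (row=4, col=0), (row=4, col=2), (row=5, col=3), (row=6, col=4), (row=8, col=4), (row=10, col=4), (row=11, col=3)
  Distance 6: (row=2, col=1), (row=3, col=0), (row=3, col=2), (row=4, col=3), (row=5, col=4), (row=11, col=4)
  Distance 7: (row=1, col=1), (row=2, col=0), (row=2, col=2), (row=3, col=3), (row=4, col=4)
  Distance 8: (row=0, col=1), (row=1, col=0), (row=1, col=2), (row=2, col=3), (row=3, col=4)
  Distance 9: (row=0, col=0), (row=0, col=2), (row=1, col=3)
  Distance 10: (row=1, col=4)
  Distance 11: (row=0, col=4)
Total reachable: 56 (grid has 56 open cells total)

Answer: Reachable cells: 56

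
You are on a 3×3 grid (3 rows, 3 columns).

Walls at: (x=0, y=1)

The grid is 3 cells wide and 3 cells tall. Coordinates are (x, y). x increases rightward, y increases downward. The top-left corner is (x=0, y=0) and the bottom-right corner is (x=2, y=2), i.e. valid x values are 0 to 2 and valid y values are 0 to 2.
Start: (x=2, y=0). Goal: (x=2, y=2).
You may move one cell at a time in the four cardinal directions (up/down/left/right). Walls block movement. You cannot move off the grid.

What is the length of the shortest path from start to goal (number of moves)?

BFS from (x=2, y=0) until reaching (x=2, y=2):
  Distance 0: (x=2, y=0)
  Distance 1: (x=1, y=0), (x=2, y=1)
  Distance 2: (x=0, y=0), (x=1, y=1), (x=2, y=2)  <- goal reached here
One shortest path (2 moves): (x=2, y=0) -> (x=2, y=1) -> (x=2, y=2)

Answer: Shortest path length: 2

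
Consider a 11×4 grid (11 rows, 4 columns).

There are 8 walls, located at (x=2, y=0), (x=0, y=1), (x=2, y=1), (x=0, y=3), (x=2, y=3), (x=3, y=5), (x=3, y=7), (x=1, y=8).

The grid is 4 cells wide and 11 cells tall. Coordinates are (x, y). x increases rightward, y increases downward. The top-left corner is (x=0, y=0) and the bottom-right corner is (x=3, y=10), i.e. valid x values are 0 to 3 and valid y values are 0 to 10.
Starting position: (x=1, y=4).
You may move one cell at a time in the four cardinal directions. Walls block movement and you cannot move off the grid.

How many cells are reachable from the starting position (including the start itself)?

Answer: Reachable cells: 36

Derivation:
BFS flood-fill from (x=1, y=4):
  Distance 0: (x=1, y=4)
  Distance 1: (x=1, y=3), (x=0, y=4), (x=2, y=4), (x=1, y=5)
  Distance 2: (x=1, y=2), (x=3, y=4), (x=0, y=5), (x=2, y=5), (x=1, y=6)
  Distance 3: (x=1, y=1), (x=0, y=2), (x=2, y=2), (x=3, y=3), (x=0, y=6), (x=2, y=6), (x=1, y=7)
  Distance 4: (x=1, y=0), (x=3, y=2), (x=3, y=6), (x=0, y=7), (x=2, y=7)
  Distance 5: (x=0, y=0), (x=3, y=1), (x=0, y=8), (x=2, y=8)
  Distance 6: (x=3, y=0), (x=3, y=8), (x=0, y=9), (x=2, y=9)
  Distance 7: (x=1, y=9), (x=3, y=9), (x=0, y=10), (x=2, y=10)
  Distance 8: (x=1, y=10), (x=3, y=10)
Total reachable: 36 (grid has 36 open cells total)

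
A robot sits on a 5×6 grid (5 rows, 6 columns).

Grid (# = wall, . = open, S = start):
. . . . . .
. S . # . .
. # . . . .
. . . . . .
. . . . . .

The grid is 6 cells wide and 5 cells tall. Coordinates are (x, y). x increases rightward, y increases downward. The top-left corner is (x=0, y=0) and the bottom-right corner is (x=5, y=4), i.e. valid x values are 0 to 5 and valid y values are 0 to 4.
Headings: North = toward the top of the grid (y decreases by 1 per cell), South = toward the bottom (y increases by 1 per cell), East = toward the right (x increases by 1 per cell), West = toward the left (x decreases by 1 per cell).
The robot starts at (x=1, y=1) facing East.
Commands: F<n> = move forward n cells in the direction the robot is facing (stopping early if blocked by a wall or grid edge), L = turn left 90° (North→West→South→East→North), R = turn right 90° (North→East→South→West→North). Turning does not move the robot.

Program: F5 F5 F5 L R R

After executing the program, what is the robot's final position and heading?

Answer: Final position: (x=2, y=1), facing South

Derivation:
Start: (x=1, y=1), facing East
  F5: move forward 1/5 (blocked), now at (x=2, y=1)
  F5: move forward 0/5 (blocked), now at (x=2, y=1)
  F5: move forward 0/5 (blocked), now at (x=2, y=1)
  L: turn left, now facing North
  R: turn right, now facing East
  R: turn right, now facing South
Final: (x=2, y=1), facing South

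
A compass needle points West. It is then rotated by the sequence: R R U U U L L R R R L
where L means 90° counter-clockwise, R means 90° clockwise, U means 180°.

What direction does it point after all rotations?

Answer: Final heading: West

Derivation:
Start: West
  R (right (90° clockwise)) -> North
  R (right (90° clockwise)) -> East
  U (U-turn (180°)) -> West
  U (U-turn (180°)) -> East
  U (U-turn (180°)) -> West
  L (left (90° counter-clockwise)) -> South
  L (left (90° counter-clockwise)) -> East
  R (right (90° clockwise)) -> South
  R (right (90° clockwise)) -> West
  R (right (90° clockwise)) -> North
  L (left (90° counter-clockwise)) -> West
Final: West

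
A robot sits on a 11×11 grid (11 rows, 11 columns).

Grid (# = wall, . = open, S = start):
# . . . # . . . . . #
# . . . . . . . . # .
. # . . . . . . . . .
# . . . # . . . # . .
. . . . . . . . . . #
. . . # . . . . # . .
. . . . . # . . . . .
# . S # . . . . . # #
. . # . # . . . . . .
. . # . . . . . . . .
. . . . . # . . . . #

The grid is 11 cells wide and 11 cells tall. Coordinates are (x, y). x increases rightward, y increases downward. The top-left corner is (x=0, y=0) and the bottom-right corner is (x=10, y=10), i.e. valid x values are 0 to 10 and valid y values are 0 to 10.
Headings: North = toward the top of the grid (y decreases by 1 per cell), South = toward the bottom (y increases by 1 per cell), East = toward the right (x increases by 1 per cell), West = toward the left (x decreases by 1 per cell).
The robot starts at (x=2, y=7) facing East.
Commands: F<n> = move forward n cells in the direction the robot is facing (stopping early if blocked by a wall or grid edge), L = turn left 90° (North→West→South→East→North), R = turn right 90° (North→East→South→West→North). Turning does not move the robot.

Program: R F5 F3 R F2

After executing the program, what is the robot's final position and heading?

Answer: Final position: (x=1, y=7), facing West

Derivation:
Start: (x=2, y=7), facing East
  R: turn right, now facing South
  F5: move forward 0/5 (blocked), now at (x=2, y=7)
  F3: move forward 0/3 (blocked), now at (x=2, y=7)
  R: turn right, now facing West
  F2: move forward 1/2 (blocked), now at (x=1, y=7)
Final: (x=1, y=7), facing West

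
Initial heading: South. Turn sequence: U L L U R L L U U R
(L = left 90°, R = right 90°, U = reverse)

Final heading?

Answer: Final heading: North

Derivation:
Start: South
  U (U-turn (180°)) -> North
  L (left (90° counter-clockwise)) -> West
  L (left (90° counter-clockwise)) -> South
  U (U-turn (180°)) -> North
  R (right (90° clockwise)) -> East
  L (left (90° counter-clockwise)) -> North
  L (left (90° counter-clockwise)) -> West
  U (U-turn (180°)) -> East
  U (U-turn (180°)) -> West
  R (right (90° clockwise)) -> North
Final: North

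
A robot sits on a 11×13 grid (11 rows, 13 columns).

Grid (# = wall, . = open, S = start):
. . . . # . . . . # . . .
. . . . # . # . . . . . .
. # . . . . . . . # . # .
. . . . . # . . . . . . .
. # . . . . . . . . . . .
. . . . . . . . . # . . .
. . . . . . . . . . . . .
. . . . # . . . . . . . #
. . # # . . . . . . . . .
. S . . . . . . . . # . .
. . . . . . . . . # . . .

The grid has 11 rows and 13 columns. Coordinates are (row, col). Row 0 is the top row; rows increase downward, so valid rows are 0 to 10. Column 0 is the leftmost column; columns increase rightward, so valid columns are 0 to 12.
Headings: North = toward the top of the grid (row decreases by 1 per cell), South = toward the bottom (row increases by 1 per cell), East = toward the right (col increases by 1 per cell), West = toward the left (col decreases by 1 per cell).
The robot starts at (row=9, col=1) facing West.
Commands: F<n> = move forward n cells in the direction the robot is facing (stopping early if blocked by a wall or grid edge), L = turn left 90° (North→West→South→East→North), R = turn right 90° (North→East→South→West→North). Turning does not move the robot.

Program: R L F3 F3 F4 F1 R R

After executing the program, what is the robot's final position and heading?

Answer: Final position: (row=9, col=0), facing East

Derivation:
Start: (row=9, col=1), facing West
  R: turn right, now facing North
  L: turn left, now facing West
  F3: move forward 1/3 (blocked), now at (row=9, col=0)
  F3: move forward 0/3 (blocked), now at (row=9, col=0)
  F4: move forward 0/4 (blocked), now at (row=9, col=0)
  F1: move forward 0/1 (blocked), now at (row=9, col=0)
  R: turn right, now facing North
  R: turn right, now facing East
Final: (row=9, col=0), facing East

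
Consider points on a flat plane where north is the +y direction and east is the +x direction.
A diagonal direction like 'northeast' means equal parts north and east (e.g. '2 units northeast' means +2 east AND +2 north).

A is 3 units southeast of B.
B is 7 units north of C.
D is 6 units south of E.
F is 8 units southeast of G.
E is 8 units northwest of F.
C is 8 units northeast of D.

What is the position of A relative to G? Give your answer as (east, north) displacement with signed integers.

Answer: A is at (east=11, north=6) relative to G.

Derivation:
Place G at the origin (east=0, north=0).
  F is 8 units southeast of G: delta (east=+8, north=-8); F at (east=8, north=-8).
  E is 8 units northwest of F: delta (east=-8, north=+8); E at (east=0, north=0).
  D is 6 units south of E: delta (east=+0, north=-6); D at (east=0, north=-6).
  C is 8 units northeast of D: delta (east=+8, north=+8); C at (east=8, north=2).
  B is 7 units north of C: delta (east=+0, north=+7); B at (east=8, north=9).
  A is 3 units southeast of B: delta (east=+3, north=-3); A at (east=11, north=6).
Therefore A relative to G: (east=11, north=6).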